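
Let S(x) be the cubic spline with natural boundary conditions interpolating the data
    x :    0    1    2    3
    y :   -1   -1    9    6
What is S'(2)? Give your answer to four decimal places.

Put σ_i = S'' at the i-th knot. Here h = (1, 1, 1) and Δ = (0, 10, -3), so the interior equations h_(i-1)·σ_(i-1) + 2(h_(i-1)+h_i)·σ_i + h_i·σ_(i+1) = 6(Δ_i − Δ_(i-1)) read
  1·σ_0 + 4·σ_1 + 1·σ_2 = 6(Δ_1 - Δ_0) = 60
  1·σ_1 + 4·σ_2 + 1·σ_3 = 6(Δ_2 - Δ_1) = -78
Natural end conditions: σ_0 = σ_3 = 0.
Hence σ_0 = 0, σ_1 = 106/5, σ_2 = -124/5, σ_3 = 0.
On [2, 3], S'(x) = b_2 + 2c_2·(x - 2) + 3d_2·(x - 2)² with b_2 = Δ_2 - h_2(2σ_2 + σ_3)/6 = 79/15, c_2 = σ_2/2 = -62/5, d_2 = (σ_3 - σ_2)/(6h_2) = 62/15. So S'(2) = 79/15.

5.2667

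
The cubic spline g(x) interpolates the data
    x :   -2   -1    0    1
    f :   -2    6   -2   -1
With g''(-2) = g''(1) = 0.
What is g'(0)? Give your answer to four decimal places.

-5.9333

Let M_i = g''(x_i). Step sizes h_i = 1, 1, 1; slopes of the chords Δ_i = (y_(i+1) - y_i)/h_i = 8, -8, 1.
  1·M_0 + 4·M_1 + 1·M_2 = 6(Δ_1 - Δ_0) = -96
  1·M_1 + 4·M_2 + 1·M_3 = 6(Δ_2 - Δ_1) = 54
Natural end conditions: M_0 = M_3 = 0.
Solving the tridiagonal system: M_0 = 0, M_1 = -146/5, M_2 = 104/5, M_3 = 0.
On [0, 1], g'(x) = b_2 + 2c_2·x + 3d_2·x² with b_2 = Δ_2 - h_2(2M_2 + M_3)/6 = -89/15, c_2 = M_2/2 = 52/5, d_2 = (M_3 - M_2)/(6h_2) = -52/15. So g'(0) = -89/15.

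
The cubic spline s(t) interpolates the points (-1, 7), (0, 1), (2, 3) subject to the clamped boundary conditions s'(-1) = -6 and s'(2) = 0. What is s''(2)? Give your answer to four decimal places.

Write M_i for s''(x_i). With h_i = 1, 2 and divided differences Δ_i = -6, 1, the continuity of s' gives the tridiagonal system
  1·M_0 + 6·M_1 + 2·M_2 = 6(Δ_1 - Δ_0) = 42
Clamped end conditions give two more equations: 2h_0·M_0 + h_0·M_1 = 6(Δ_0 - s'(-1)) = 0 and h_1·M_1 + 2h_1·M_2 = 6(s'(2) - Δ_1) = -6.
Forward elimination and back-substitution give M_0 = -5, M_1 = 10, M_2 = -13/2.

-6.5000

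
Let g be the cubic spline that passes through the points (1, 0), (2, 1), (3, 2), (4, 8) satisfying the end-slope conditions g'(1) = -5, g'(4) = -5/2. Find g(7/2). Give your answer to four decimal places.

6.0042

Let m_i = g''(x_i). Step sizes h_i = 1, 1, 1; slopes of the chords Δ_i = (y_(i+1) - y_i)/h_i = 1, 1, 6.
  1·m_0 + 4·m_1 + 1·m_2 = 6(Δ_1 - Δ_0) = 0
  1·m_1 + 4·m_2 + 1·m_3 = 6(Δ_2 - Δ_1) = 30
Clamped end conditions give two more equations: 2h_0·m_0 + h_0·m_1 = 6(Δ_0 - g'(1)) = 36 and h_2·m_2 + 2h_2·m_3 = 6(g'(4) - Δ_2) = -51.
Hence m_0 = 349/15, m_1 = -158/15, m_2 = 283/15, m_3 = -524/15.
On [3, 4], g(t) = 2 + 83/15·(t - 3) + 283/30·(t - 3)² - 269/30·(t - 3)³.
With (t - 3) = 1/2: g(7/2) = 1441/240.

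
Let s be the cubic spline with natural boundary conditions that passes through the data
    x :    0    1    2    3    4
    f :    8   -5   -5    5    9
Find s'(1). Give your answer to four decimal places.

Put M_i = s'' at the i-th knot. Here h = (1, 1, 1, 1) and Δ = (-13, 0, 10, 4), so the interior equations h_(i-1)·M_(i-1) + 2(h_(i-1)+h_i)·M_i + h_i·M_(i+1) = 6(Δ_i − Δ_(i-1)) read
  1·M_0 + 4·M_1 + 1·M_2 = 6(Δ_1 - Δ_0) = 78
  1·M_1 + 4·M_2 + 1·M_3 = 6(Δ_2 - Δ_1) = 60
  1·M_2 + 4·M_3 + 1·M_4 = 6(Δ_3 - Δ_2) = -36
Natural end conditions: M_0 = M_4 = 0.
Forward elimination and back-substitution give M_0 = 0, M_1 = 447/28, M_2 = 99/7, M_3 = -351/28, M_4 = 0.
On [1, 2], s'(x) = b_1 + 2c_1·(x - 1) + 3d_1·(x - 1)² with b_1 = Δ_1 - h_1(2M_1 + M_2)/6 = -215/28, c_1 = M_1/2 = 447/56, d_1 = (M_2 - M_1)/(6h_1) = -17/56. So s'(1) = -215/28.

-7.6786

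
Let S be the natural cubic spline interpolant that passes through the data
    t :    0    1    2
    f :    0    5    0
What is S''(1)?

-15

With σ_i denoting the second derivative at x_i, h_i = 1, 1, and Δ_i = (y_(i+1) − y_i)/h_i = 5, -5:
  1·σ_0 + 4·σ_1 + 1·σ_2 = 6(Δ_1 - Δ_0) = -60
Natural end conditions: σ_0 = σ_2 = 0.
Solving the tridiagonal system: σ_0 = 0, σ_1 = -15, σ_2 = 0.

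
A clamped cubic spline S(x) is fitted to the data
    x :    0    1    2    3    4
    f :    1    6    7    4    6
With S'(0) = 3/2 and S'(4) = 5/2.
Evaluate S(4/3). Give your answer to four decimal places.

7.1481

Write M_i for S''(x_i). With h_i = 1, 1, 1, 1 and divided differences Δ_i = 5, 1, -3, 2, the continuity of S' gives the tridiagonal system
  1·M_0 + 4·M_1 + 1·M_2 = 6(Δ_1 - Δ_0) = -24
  1·M_1 + 4·M_2 + 1·M_3 = 6(Δ_2 - Δ_1) = -24
  1·M_2 + 4·M_3 + 1·M_4 = 6(Δ_3 - Δ_2) = 30
Clamped end conditions give two more equations: 2h_0·M_0 + h_0·M_1 = 6(Δ_0 - S'(0)) = 21 and h_3·M_3 + 2h_3·M_4 = 6(S'(4) - Δ_3) = 3.
Solving the tridiagonal system: M_0 = 29/2, M_1 = -8, M_2 = -13/2, M_3 = 10, M_4 = -7/2.
On [1, 2], S(x) = 6 + 19/4·(x - 1) - 4·(x - 1)² + 1/4·(x - 1)³.
With (x - 1) = 1/3: S(4/3) = 193/27.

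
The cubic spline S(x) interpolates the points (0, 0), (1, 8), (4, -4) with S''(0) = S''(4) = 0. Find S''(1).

-9

Put m_i = S'' at the i-th knot. Here h = (1, 3) and Δ = (8, -4), so the interior equations h_(i-1)·m_(i-1) + 2(h_(i-1)+h_i)·m_i + h_i·m_(i+1) = 6(Δ_i − Δ_(i-1)) read
  1·m_0 + 8·m_1 + 3·m_2 = 6(Δ_1 - Δ_0) = -72
Natural end conditions: m_0 = m_2 = 0.
Hence m_0 = 0, m_1 = -9, m_2 = 0.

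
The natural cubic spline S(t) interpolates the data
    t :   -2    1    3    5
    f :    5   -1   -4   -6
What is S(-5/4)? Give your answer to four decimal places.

With m_i denoting the second derivative at x_i, h_i = 3, 2, 2, and Δ_i = (y_(i+1) − y_i)/h_i = -2, -3/2, -1:
  3·m_0 + 10·m_1 + 2·m_2 = 6(Δ_1 - Δ_0) = 3
  2·m_1 + 8·m_2 + 2·m_3 = 6(Δ_2 - Δ_1) = 3
Natural end conditions: m_0 = m_3 = 0.
Forward elimination and back-substitution give m_0 = 0, m_1 = 9/38, m_2 = 6/19, m_3 = 0.
On [-2, 1], S(t) = 5 - 161/76·(t + 2) + 0·(t + 2)² + 1/76·(t + 2)³.
With (t + 2) = 3/4: S(-5/4) = 16619/4864.

3.4167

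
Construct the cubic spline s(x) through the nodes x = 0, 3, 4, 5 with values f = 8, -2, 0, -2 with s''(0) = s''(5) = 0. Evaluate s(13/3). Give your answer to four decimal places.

-0.2206

Write M_i for s''(x_i). With h_i = 3, 1, 1 and divided differences Δ_i = -10/3, 2, -2, the continuity of s' gives the tridiagonal system
  3·M_0 + 8·M_1 + 1·M_2 = 6(Δ_1 - Δ_0) = 32
  1·M_1 + 4·M_2 + 1·M_3 = 6(Δ_2 - Δ_1) = -24
Natural end conditions: M_0 = M_3 = 0.
Solving: M_0 = 0, M_1 = 152/31, M_2 = -224/31, M_3 = 0.
On [4, 5], s(x) = 0 + 38/93·(x - 4) - 112/31·(x - 4)² + 112/93·(x - 4)³.
With (x - 4) = 1/3: s(13/3) = -554/2511.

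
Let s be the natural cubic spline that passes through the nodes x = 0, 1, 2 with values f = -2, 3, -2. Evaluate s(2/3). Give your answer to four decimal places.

With m_i denoting the second derivative at x_i, h_i = 1, 1, and Δ_i = (y_(i+1) − y_i)/h_i = 5, -5:
  1·m_0 + 4·m_1 + 1·m_2 = 6(Δ_1 - Δ_0) = -60
Natural end conditions: m_0 = m_2 = 0.
Hence m_0 = 0, m_1 = -15, m_2 = 0.
On [0, 1], s(x) = -2 + 15/2·x + 0·x² - 5/2·x³.
With x = 2/3: s(2/3) = 61/27.

2.2593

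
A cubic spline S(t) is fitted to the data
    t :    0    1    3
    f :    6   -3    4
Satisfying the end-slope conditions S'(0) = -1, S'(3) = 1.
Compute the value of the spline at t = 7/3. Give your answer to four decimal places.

0.8395

Put M_i = S'' at the i-th knot. Here h = (1, 2) and Δ = (-9, 7/2), so the interior equations h_(i-1)·M_(i-1) + 2(h_(i-1)+h_i)·M_i + h_i·M_(i+1) = 6(Δ_i − Δ_(i-1)) read
  1·M_0 + 6·M_1 + 2·M_2 = 6(Δ_1 - Δ_0) = 75
Clamped end conditions give two more equations: 2h_0·M_0 + h_0·M_1 = 6(Δ_0 - S'(0)) = -48 and h_1·M_1 + 2h_1·M_2 = 6(S'(3) - Δ_1) = -15.
Solving the tridiagonal system: M_0 = -215/6, M_1 = 71/3, M_2 = -187/12.
On [1, 3], S(t) = -3 - 85/12·(t - 1) + 71/6·(t - 1)² - 157/48·(t - 1)³.
With (t - 1) = 4/3: S(7/3) = 68/81.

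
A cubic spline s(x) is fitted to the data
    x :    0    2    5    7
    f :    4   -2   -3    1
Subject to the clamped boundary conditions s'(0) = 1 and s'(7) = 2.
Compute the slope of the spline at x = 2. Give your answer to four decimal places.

Put σ_i = s'' at the i-th knot. Here h = (2, 3, 2) and Δ = (-3, -1/3, 2), so the interior equations h_(i-1)·σ_(i-1) + 2(h_(i-1)+h_i)·σ_i + h_i·σ_(i+1) = 6(Δ_i − Δ_(i-1)) read
  2·σ_0 + 10·σ_1 + 3·σ_2 = 6(Δ_1 - Δ_0) = 16
  3·σ_1 + 10·σ_2 + 2·σ_3 = 6(Δ_2 - Δ_1) = 14
Clamped end conditions give two more equations: 2h_0·σ_0 + h_0·σ_1 = 6(Δ_0 - s'(0)) = -24 and h_2·σ_2 + 2h_2·σ_3 = 6(s'(7) - Δ_2) = 0.
Solving the tridiagonal system: σ_0 = -179/24, σ_1 = 35/12, σ_2 = 7/12, σ_3 = -7/24.
On [2, 5], s'(x) = b_1 + 2c_1·(x - 2) + 3d_1·(x - 2)² with b_1 = Δ_1 - h_1(2σ_1 + σ_2)/6 = -85/24, c_1 = σ_1/2 = 35/24, d_1 = (σ_2 - σ_1)/(6h_1) = -7/54. So s'(2) = -85/24.

-3.5417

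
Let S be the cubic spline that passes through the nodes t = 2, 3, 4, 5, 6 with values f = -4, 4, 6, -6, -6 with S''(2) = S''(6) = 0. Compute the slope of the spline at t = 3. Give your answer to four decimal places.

7.2143

Write σ_i for S''(x_i). With h_i = 1, 1, 1, 1 and divided differences Δ_i = 8, 2, -12, 0, the continuity of S' gives the tridiagonal system
  1·σ_0 + 4·σ_1 + 1·σ_2 = 6(Δ_1 - Δ_0) = -36
  1·σ_1 + 4·σ_2 + 1·σ_3 = 6(Δ_2 - Δ_1) = -84
  1·σ_2 + 4·σ_3 + 1·σ_4 = 6(Δ_3 - Δ_2) = 72
Natural end conditions: σ_0 = σ_4 = 0.
Solving the tridiagonal system: σ_0 = 0, σ_1 = -33/14, σ_2 = -186/7, σ_3 = 345/14, σ_4 = 0.
On [3, 4], S'(t) = b_1 + 2c_1·(t - 3) + 3d_1·(t - 3)² with b_1 = Δ_1 - h_1(2σ_1 + σ_2)/6 = 101/14, c_1 = σ_1/2 = -33/28, d_1 = (σ_2 - σ_1)/(6h_1) = -113/28. So S'(3) = 101/14.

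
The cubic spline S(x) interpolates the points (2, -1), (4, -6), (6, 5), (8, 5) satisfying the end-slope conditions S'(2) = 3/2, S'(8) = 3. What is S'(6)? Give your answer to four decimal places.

Write m_i for S''(x_i). With h_i = 2, 2, 2 and divided differences Δ_i = -5/2, 11/2, 0, the continuity of S' gives the tridiagonal system
  2·m_0 + 8·m_1 + 2·m_2 = 6(Δ_1 - Δ_0) = 48
  2·m_1 + 8·m_2 + 2·m_3 = 6(Δ_2 - Δ_1) = -33
Clamped end conditions give two more equations: 2h_0·m_0 + h_0·m_1 = 6(Δ_0 - S'(2)) = -24 and h_2·m_2 + 2h_2·m_3 = 6(S'(8) - Δ_2) = 18.
Solving the tridiagonal system: m_0 = -58/5, m_1 = 56/5, m_2 = -46/5, m_3 = 91/10.
On [6, 8], S'(x) = b_2 + 2c_2·(x - 6) + 3d_2·(x - 6)² with b_2 = Δ_2 - h_2(2m_2 + m_3)/6 = 31/10, c_2 = m_2/2 = -23/5, d_2 = (m_3 - m_2)/(6h_2) = 61/40. So S'(6) = 31/10.

3.1000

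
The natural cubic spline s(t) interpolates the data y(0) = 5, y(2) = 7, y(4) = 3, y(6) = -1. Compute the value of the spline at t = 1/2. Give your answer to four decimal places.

5.8750

Write M_i for s''(x_i). With h_i = 2, 2, 2 and divided differences Δ_i = 1, -2, -2, the continuity of s' gives the tridiagonal system
  2·M_0 + 8·M_1 + 2·M_2 = 6(Δ_1 - Δ_0) = -18
  2·M_1 + 8·M_2 + 2·M_3 = 6(Δ_2 - Δ_1) = 0
Natural end conditions: M_0 = M_3 = 0.
Hence M_0 = 0, M_1 = -12/5, M_2 = 3/5, M_3 = 0.
On [0, 2], s(t) = 5 + 9/5·t + 0·t² - 1/5·t³.
With t = 1/2: s(1/2) = 47/8.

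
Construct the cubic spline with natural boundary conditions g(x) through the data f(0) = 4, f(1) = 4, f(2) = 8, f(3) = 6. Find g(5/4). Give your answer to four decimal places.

4.9563

Let M_i = g''(x_i). Step sizes h_i = 1, 1, 1; slopes of the chords Δ_i = (y_(i+1) - y_i)/h_i = 0, 4, -2.
  1·M_0 + 4·M_1 + 1·M_2 = 6(Δ_1 - Δ_0) = 24
  1·M_1 + 4·M_2 + 1·M_3 = 6(Δ_2 - Δ_1) = -36
Natural end conditions: M_0 = M_3 = 0.
Forward elimination and back-substitution give M_0 = 0, M_1 = 44/5, M_2 = -56/5, M_3 = 0.
On [1, 2], g(x) = 4 + 44/15·(x - 1) + 22/5·(x - 1)² - 10/3·(x - 1)³.
With (x - 1) = 1/4: g(5/4) = 793/160.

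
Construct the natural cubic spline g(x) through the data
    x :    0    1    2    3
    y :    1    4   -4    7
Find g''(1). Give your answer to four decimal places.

-25.2000

Let M_i = g''(x_i). Step sizes h_i = 1, 1, 1; slopes of the chords Δ_i = (y_(i+1) - y_i)/h_i = 3, -8, 11.
  1·M_0 + 4·M_1 + 1·M_2 = 6(Δ_1 - Δ_0) = -66
  1·M_1 + 4·M_2 + 1·M_3 = 6(Δ_2 - Δ_1) = 114
Natural end conditions: M_0 = M_3 = 0.
Solving the tridiagonal system: M_0 = 0, M_1 = -126/5, M_2 = 174/5, M_3 = 0.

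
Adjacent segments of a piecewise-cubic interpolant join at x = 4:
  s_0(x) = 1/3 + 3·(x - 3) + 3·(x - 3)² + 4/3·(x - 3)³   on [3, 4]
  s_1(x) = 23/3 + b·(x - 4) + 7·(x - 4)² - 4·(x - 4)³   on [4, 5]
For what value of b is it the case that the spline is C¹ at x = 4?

13

s_0'(x) = 3 + 6·(x - 3) + 4·(x - 3)², so s_0'(4) = 13. On the right, s_1'(4) = b, so b = 13.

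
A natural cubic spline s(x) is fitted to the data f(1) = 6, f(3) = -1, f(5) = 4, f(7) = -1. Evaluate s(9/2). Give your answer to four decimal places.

With σ_i denoting the second derivative at x_i, h_i = 2, 2, 2, and Δ_i = (y_(i+1) − y_i)/h_i = -7/2, 5/2, -5/2:
  2·σ_0 + 8·σ_1 + 2·σ_2 = 6(Δ_1 - Δ_0) = 36
  2·σ_1 + 8·σ_2 + 2·σ_3 = 6(Δ_2 - Δ_1) = -30
Natural end conditions: σ_0 = σ_3 = 0.
Forward elimination and back-substitution give σ_0 = 0, σ_1 = 29/5, σ_2 = -26/5, σ_3 = 0.
On [3, 5], s(x) = -1 + 11/30·(x - 3) + 29/10·(x - 3)² - 11/12·(x - 3)³.
With (x - 3) = 3/2: s(9/2) = 477/160.

2.9813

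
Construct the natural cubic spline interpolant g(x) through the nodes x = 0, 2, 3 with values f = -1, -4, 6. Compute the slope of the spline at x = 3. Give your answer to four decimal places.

Let m_i = g''(x_i). Step sizes h_i = 2, 1; slopes of the chords Δ_i = (y_(i+1) - y_i)/h_i = -3/2, 10.
  2·m_0 + 6·m_1 + 1·m_2 = 6(Δ_1 - Δ_0) = 69
Natural end conditions: m_0 = m_2 = 0.
Solving: m_0 = 0, m_1 = 23/2, m_2 = 0.
On [2, 3], g'(x) = b_1 + 2c_1·(x - 2) + 3d_1·(x - 2)² with b_1 = Δ_1 - h_1(2m_1 + m_2)/6 = 37/6, c_1 = m_1/2 = 23/4, d_1 = (m_2 - m_1)/(6h_1) = -23/12. So g'(3) = 143/12.

11.9167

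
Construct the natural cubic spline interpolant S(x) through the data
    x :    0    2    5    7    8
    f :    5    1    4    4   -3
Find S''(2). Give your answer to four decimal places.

Put m_i = S'' at the i-th knot. Here h = (2, 3, 2, 1) and Δ = (-2, 1, 0, -7), so the interior equations h_(i-1)·m_(i-1) + 2(h_(i-1)+h_i)·m_i + h_i·m_(i+1) = 6(Δ_i − Δ_(i-1)) read
  2·m_0 + 10·m_1 + 3·m_2 = 6(Δ_1 - Δ_0) = 18
  3·m_1 + 10·m_2 + 2·m_3 = 6(Δ_2 - Δ_1) = -6
  2·m_2 + 6·m_3 + 1·m_4 = 6(Δ_3 - Δ_2) = -42
Natural end conditions: m_0 = m_4 = 0.
Solving: m_0 = 0, m_1 = 432/253, m_2 = 78/253, m_3 = -1797/253, m_4 = 0.

1.7075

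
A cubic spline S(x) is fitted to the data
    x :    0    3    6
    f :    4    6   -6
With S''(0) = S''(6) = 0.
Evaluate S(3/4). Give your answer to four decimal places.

Write M_i for S''(x_i). With h_i = 3, 3 and divided differences Δ_i = 2/3, -4, the continuity of S' gives the tridiagonal system
  3·M_0 + 12·M_1 + 3·M_2 = 6(Δ_1 - Δ_0) = -28
Natural end conditions: M_0 = M_2 = 0.
Hence M_0 = 0, M_1 = -7/3, M_2 = 0.
On [0, 3], S(x) = 4 + 11/6·x + 0·x² - 7/54·x³.
With x = 3/4: S(3/4) = 681/128.

5.3203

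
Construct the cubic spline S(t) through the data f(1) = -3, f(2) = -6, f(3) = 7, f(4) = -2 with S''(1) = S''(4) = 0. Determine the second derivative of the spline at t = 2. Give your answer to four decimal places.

34.4000

With M_i denoting the second derivative at x_i, h_i = 1, 1, 1, and Δ_i = (y_(i+1) − y_i)/h_i = -3, 13, -9:
  1·M_0 + 4·M_1 + 1·M_2 = 6(Δ_1 - Δ_0) = 96
  1·M_1 + 4·M_2 + 1·M_3 = 6(Δ_2 - Δ_1) = -132
Natural end conditions: M_0 = M_3 = 0.
Hence M_0 = 0, M_1 = 172/5, M_2 = -208/5, M_3 = 0.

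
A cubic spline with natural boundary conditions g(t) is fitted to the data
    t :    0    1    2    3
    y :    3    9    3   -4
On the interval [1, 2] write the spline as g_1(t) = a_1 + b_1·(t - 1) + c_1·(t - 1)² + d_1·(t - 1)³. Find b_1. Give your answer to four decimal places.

-0.2667

Put M_i = g'' at the i-th knot. Here h = (1, 1, 1) and Δ = (6, -6, -7), so the interior equations h_(i-1)·M_(i-1) + 2(h_(i-1)+h_i)·M_i + h_i·M_(i+1) = 6(Δ_i − Δ_(i-1)) read
  1·M_0 + 4·M_1 + 1·M_2 = 6(Δ_1 - Δ_0) = -72
  1·M_1 + 4·M_2 + 1·M_3 = 6(Δ_2 - Δ_1) = -6
Natural end conditions: M_0 = M_3 = 0.
Solving: M_0 = 0, M_1 = -94/5, M_2 = 16/5, M_3 = 0.
On [1, 2], with g_1(t) = a_1 + b_1·(t - 1) + c_1·(t - 1)² + d_1·(t - 1)³: c_1 = M_1/2 = -47/5, d_1 = (M_2 - M_1)/(6h_1) = 11/3, b_1 = Δ_1 - h_1(2M_1 + M_2)/6 = -4/15.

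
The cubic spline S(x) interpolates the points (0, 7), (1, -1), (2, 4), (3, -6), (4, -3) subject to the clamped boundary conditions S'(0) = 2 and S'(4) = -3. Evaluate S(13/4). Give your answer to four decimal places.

-5.9456

Let M_i = S''(x_i). Step sizes h_i = 1, 1, 1, 1; slopes of the chords Δ_i = (y_(i+1) - y_i)/h_i = -8, 5, -10, 3.
  1·M_0 + 4·M_1 + 1·M_2 = 6(Δ_1 - Δ_0) = 78
  1·M_1 + 4·M_2 + 1·M_3 = 6(Δ_2 - Δ_1) = -90
  1·M_2 + 4·M_3 + 1·M_4 = 6(Δ_3 - Δ_2) = 78
Clamped end conditions give two more equations: 2h_0·M_0 + h_0·M_1 = 6(Δ_0 - S'(0)) = -60 and h_3·M_3 + 2h_3·M_4 = 6(S'(4) - Δ_3) = -36.
Solving the tridiagonal system: M_0 = -1445/28, M_1 = 605/14, M_2 = -173/4, M_3 = 557/14, M_4 = -1061/28.
On [3, 4], S(x) = -6 - 221/56·(x - 3) + 557/28·(x - 3)² - 725/56·(x - 3)³.
With (x - 3) = 1/4: S(13/4) = -21309/3584.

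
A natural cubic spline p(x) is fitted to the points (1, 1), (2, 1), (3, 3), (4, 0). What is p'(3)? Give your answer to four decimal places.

With m_i denoting the second derivative at x_i, h_i = 1, 1, 1, and Δ_i = (y_(i+1) − y_i)/h_i = 0, 2, -3:
  1·m_0 + 4·m_1 + 1·m_2 = 6(Δ_1 - Δ_0) = 12
  1·m_1 + 4·m_2 + 1·m_3 = 6(Δ_2 - Δ_1) = -30
Natural end conditions: m_0 = m_3 = 0.
Solving the tridiagonal system: m_0 = 0, m_1 = 26/5, m_2 = -44/5, m_3 = 0.
On [3, 4], p'(x) = b_2 + 2c_2·(x - 3) + 3d_2·(x - 3)² with b_2 = Δ_2 - h_2(2m_2 + m_3)/6 = -1/15, c_2 = m_2/2 = -22/5, d_2 = (m_3 - m_2)/(6h_2) = 22/15. So p'(3) = -1/15.

-0.0667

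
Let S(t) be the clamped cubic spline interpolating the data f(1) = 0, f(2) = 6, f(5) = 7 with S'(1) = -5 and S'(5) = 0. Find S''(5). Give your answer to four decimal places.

5.1667

Write m_i for S''(x_i). With h_i = 1, 3 and divided differences Δ_i = 6, 1/3, the continuity of S' gives the tridiagonal system
  1·m_0 + 8·m_1 + 3·m_2 = 6(Δ_1 - Δ_0) = -34
Clamped end conditions give two more equations: 2h_0·m_0 + h_0·m_1 = 6(Δ_0 - S'(1)) = 66 and h_1·m_1 + 2h_1·m_2 = 6(S'(5) - Δ_1) = -2.
Forward elimination and back-substitution give m_0 = 77/2, m_1 = -11, m_2 = 31/6.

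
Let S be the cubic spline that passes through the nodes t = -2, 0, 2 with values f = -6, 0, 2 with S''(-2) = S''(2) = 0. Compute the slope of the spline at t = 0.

2

Let σ_i = S''(x_i). Step sizes h_i = 2, 2; slopes of the chords Δ_i = (y_(i+1) - y_i)/h_i = 3, 1.
  2·σ_0 + 8·σ_1 + 2·σ_2 = 6(Δ_1 - Δ_0) = -12
Natural end conditions: σ_0 = σ_2 = 0.
Solving: σ_0 = 0, σ_1 = -3/2, σ_2 = 0.
On [0, 2], S'(t) = b_1 + 2c_1·t + 3d_1·t² with b_1 = Δ_1 - h_1(2σ_1 + σ_2)/6 = 2, c_1 = σ_1/2 = -3/4, d_1 = (σ_2 - σ_1)/(6h_1) = 1/8. So S'(0) = 2.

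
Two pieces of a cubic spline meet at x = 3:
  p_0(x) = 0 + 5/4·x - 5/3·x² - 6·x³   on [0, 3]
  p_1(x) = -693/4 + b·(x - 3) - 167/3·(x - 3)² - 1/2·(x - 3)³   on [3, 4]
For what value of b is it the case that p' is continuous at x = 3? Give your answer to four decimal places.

-170.7500

p_0'(x) = 5/4 - 10/3·x - 18·x², so p_0'(3) = -683/4. On the right, p_1'(3) = b, so b = -683/4.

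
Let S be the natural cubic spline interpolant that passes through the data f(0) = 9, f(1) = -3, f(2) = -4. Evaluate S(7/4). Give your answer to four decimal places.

Let M_i = S''(x_i). Step sizes h_i = 1, 1; slopes of the chords Δ_i = (y_(i+1) - y_i)/h_i = -12, -1.
  1·M_0 + 4·M_1 + 1·M_2 = 6(Δ_1 - Δ_0) = 66
Natural end conditions: M_0 = M_2 = 0.
Solving: M_0 = 0, M_1 = 33/2, M_2 = 0.
On [1, 2], S(t) = -3 - 13/2·(t - 1) + 33/4·(t - 1)² - 11/4·(t - 1)³.
With (t - 1) = 3/4: S(7/4) = -1125/256.

-4.3945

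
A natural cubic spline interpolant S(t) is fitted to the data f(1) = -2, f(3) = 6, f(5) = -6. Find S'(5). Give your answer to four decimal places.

-8.5000

Put m_i = S'' at the i-th knot. Here h = (2, 2) and Δ = (4, -6), so the interior equations h_(i-1)·m_(i-1) + 2(h_(i-1)+h_i)·m_i + h_i·m_(i+1) = 6(Δ_i − Δ_(i-1)) read
  2·m_0 + 8·m_1 + 2·m_2 = 6(Δ_1 - Δ_0) = -60
Natural end conditions: m_0 = m_2 = 0.
Forward elimination and back-substitution give m_0 = 0, m_1 = -15/2, m_2 = 0.
On [3, 5], S'(t) = b_1 + 2c_1·(t - 3) + 3d_1·(t - 3)² with b_1 = Δ_1 - h_1(2m_1 + m_2)/6 = -1, c_1 = m_1/2 = -15/4, d_1 = (m_2 - m_1)/(6h_1) = 5/8. So S'(5) = -17/2.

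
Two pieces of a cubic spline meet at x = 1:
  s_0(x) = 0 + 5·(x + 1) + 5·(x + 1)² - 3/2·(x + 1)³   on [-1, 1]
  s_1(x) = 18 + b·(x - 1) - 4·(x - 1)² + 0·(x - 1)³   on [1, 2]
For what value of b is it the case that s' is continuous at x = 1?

7

s_0'(x) = 5 + 10·(x + 1) - 9/2·(x + 1)², so s_0'(1) = 7. On the right, s_1'(1) = b, so b = 7.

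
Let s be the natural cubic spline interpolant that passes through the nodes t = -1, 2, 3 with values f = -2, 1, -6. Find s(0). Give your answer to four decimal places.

Write m_i for s''(x_i). With h_i = 3, 1 and divided differences Δ_i = 1, -7, the continuity of s' gives the tridiagonal system
  3·m_0 + 8·m_1 + 1·m_2 = 6(Δ_1 - Δ_0) = -48
Natural end conditions: m_0 = m_2 = 0.
Forward elimination and back-substitution give m_0 = 0, m_1 = -6, m_2 = 0.
On [-1, 2], s(t) = -2 + 4·(t + 1) + 0·(t + 1)² - 1/3·(t + 1)³.
With (t + 1) = 1: s(0) = 5/3.

1.6667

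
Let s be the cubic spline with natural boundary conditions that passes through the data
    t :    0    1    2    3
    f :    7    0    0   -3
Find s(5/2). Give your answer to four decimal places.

Put M_i = s'' at the i-th knot. Here h = (1, 1, 1) and Δ = (-7, 0, -3), so the interior equations h_(i-1)·M_(i-1) + 2(h_(i-1)+h_i)·M_i + h_i·M_(i+1) = 6(Δ_i − Δ_(i-1)) read
  1·M_0 + 4·M_1 + 1·M_2 = 6(Δ_1 - Δ_0) = 42
  1·M_1 + 4·M_2 + 1·M_3 = 6(Δ_2 - Δ_1) = -18
Natural end conditions: M_0 = M_3 = 0.
Forward elimination and back-substitution give M_0 = 0, M_1 = 62/5, M_2 = -38/5, M_3 = 0.
On [2, 3], s(t) = 0 - 7/15·(t - 2) - 19/5·(t - 2)² + 19/15·(t - 2)³.
With (t - 2) = 1/2: s(5/2) = -41/40.

-1.0250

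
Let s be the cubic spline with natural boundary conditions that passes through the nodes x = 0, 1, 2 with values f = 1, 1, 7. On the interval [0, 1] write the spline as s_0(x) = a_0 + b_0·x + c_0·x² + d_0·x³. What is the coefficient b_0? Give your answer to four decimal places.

With M_i denoting the second derivative at x_i, h_i = 1, 1, and Δ_i = (y_(i+1) − y_i)/h_i = 0, 6:
  1·M_0 + 4·M_1 + 1·M_2 = 6(Δ_1 - Δ_0) = 36
Natural end conditions: M_0 = M_2 = 0.
Solving the tridiagonal system: M_0 = 0, M_1 = 9, M_2 = 0.
On [0, 1], with s_0(x) = a_0 + b_0·x + c_0·x² + d_0·x³: c_0 = M_0/2 = 0, d_0 = (M_1 - M_0)/(6h_0) = 3/2, b_0 = Δ_0 - h_0(2M_0 + M_1)/6 = -3/2.

-1.5000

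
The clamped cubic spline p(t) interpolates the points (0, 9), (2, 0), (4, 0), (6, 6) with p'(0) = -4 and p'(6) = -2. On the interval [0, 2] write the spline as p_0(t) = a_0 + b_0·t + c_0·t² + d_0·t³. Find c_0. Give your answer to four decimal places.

-1.1167

Write m_i for p''(x_i). With h_i = 2, 2, 2 and divided differences Δ_i = -9/2, 0, 3, the continuity of p' gives the tridiagonal system
  2·m_0 + 8·m_1 + 2·m_2 = 6(Δ_1 - Δ_0) = 27
  2·m_1 + 8·m_2 + 2·m_3 = 6(Δ_2 - Δ_1) = 18
Clamped end conditions give two more equations: 2h_0·m_0 + h_0·m_1 = 6(Δ_0 - p'(0)) = -3 and h_2·m_2 + 2h_2·m_3 = 6(p'(6) - Δ_2) = -30.
Solving the tridiagonal system: m_0 = -67/30, m_1 = 89/30, m_2 = 58/15, m_3 = -283/30.
On [0, 2], with p_0(t) = a_0 + b_0·t + c_0·t² + d_0·t³: c_0 = m_0/2 = -67/60, d_0 = (m_1 - m_0)/(6h_0) = 13/30, b_0 = Δ_0 - h_0(2m_0 + m_1)/6 = -4.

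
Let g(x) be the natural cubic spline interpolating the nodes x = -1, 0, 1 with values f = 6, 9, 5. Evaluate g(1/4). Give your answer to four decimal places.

Let M_i = g''(x_i). Step sizes h_i = 1, 1; slopes of the chords Δ_i = (y_(i+1) - y_i)/h_i = 3, -4.
  1·M_0 + 4·M_1 + 1·M_2 = 6(Δ_1 - Δ_0) = -42
Natural end conditions: M_0 = M_2 = 0.
Solving: M_0 = 0, M_1 = -21/2, M_2 = 0.
On [0, 1], g(x) = 9 - 1/2·x - 21/4·x² + 7/4·x³.
With x = 1/4: g(1/4) = 2195/256.

8.5742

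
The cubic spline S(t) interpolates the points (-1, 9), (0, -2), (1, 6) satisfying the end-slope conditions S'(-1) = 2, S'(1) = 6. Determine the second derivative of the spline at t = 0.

Put m_i = S'' at the i-th knot. Here h = (1, 1) and Δ = (-11, 8), so the interior equations h_(i-1)·m_(i-1) + 2(h_(i-1)+h_i)·m_i + h_i·m_(i+1) = 6(Δ_i − Δ_(i-1)) read
  1·m_0 + 4·m_1 + 1·m_2 = 6(Δ_1 - Δ_0) = 114
Clamped end conditions give two more equations: 2h_0·m_0 + h_0·m_1 = 6(Δ_0 - S'(-1)) = -78 and h_1·m_1 + 2h_1·m_2 = 6(S'(1) - Δ_1) = -12.
Solving the tridiagonal system: m_0 = -131/2, m_1 = 53, m_2 = -65/2.

53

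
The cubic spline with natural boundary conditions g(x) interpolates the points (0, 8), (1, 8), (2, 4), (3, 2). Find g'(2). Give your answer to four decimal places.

-3.6000

Let σ_i = g''(x_i). Step sizes h_i = 1, 1, 1; slopes of the chords Δ_i = (y_(i+1) - y_i)/h_i = 0, -4, -2.
  1·σ_0 + 4·σ_1 + 1·σ_2 = 6(Δ_1 - Δ_0) = -24
  1·σ_1 + 4·σ_2 + 1·σ_3 = 6(Δ_2 - Δ_1) = 12
Natural end conditions: σ_0 = σ_3 = 0.
Solving: σ_0 = 0, σ_1 = -36/5, σ_2 = 24/5, σ_3 = 0.
On [2, 3], g'(x) = b_2 + 2c_2·(x - 2) + 3d_2·(x - 2)² with b_2 = Δ_2 - h_2(2σ_2 + σ_3)/6 = -18/5, c_2 = σ_2/2 = 12/5, d_2 = (σ_3 - σ_2)/(6h_2) = -4/5. So g'(2) = -18/5.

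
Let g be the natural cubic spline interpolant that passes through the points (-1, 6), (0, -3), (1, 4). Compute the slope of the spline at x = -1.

Let M_i = g''(x_i). Step sizes h_i = 1, 1; slopes of the chords Δ_i = (y_(i+1) - y_i)/h_i = -9, 7.
  1·M_0 + 4·M_1 + 1·M_2 = 6(Δ_1 - Δ_0) = 96
Natural end conditions: M_0 = M_2 = 0.
Solving the tridiagonal system: M_0 = 0, M_1 = 24, M_2 = 0.
On [-1, 0], g'(x) = b_0 + 2c_0·(x + 1) + 3d_0·(x + 1)² with b_0 = Δ_0 - h_0(2M_0 + M_1)/6 = -13, c_0 = M_0/2 = 0, d_0 = (M_1 - M_0)/(6h_0) = 4. So g'(-1) = -13.

-13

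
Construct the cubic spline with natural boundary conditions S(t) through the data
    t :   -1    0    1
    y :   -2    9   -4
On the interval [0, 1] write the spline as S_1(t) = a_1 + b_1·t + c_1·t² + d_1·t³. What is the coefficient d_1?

6

Put m_i = S'' at the i-th knot. Here h = (1, 1) and Δ = (11, -13), so the interior equations h_(i-1)·m_(i-1) + 2(h_(i-1)+h_i)·m_i + h_i·m_(i+1) = 6(Δ_i − Δ_(i-1)) read
  1·m_0 + 4·m_1 + 1·m_2 = 6(Δ_1 - Δ_0) = -144
Natural end conditions: m_0 = m_2 = 0.
Forward elimination and back-substitution give m_0 = 0, m_1 = -36, m_2 = 0.
On [0, 1], with S_1(t) = a_1 + b_1·t + c_1·t² + d_1·t³: c_1 = m_1/2 = -18, d_1 = (m_2 - m_1)/(6h_1) = 6, b_1 = Δ_1 - h_1(2m_1 + m_2)/6 = -1.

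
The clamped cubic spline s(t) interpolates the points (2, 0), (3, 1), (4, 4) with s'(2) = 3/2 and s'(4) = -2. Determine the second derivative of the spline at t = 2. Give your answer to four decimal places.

Write σ_i for s''(x_i). With h_i = 1, 1 and divided differences Δ_i = 1, 3, the continuity of s' gives the tridiagonal system
  1·σ_0 + 4·σ_1 + 1·σ_2 = 6(Δ_1 - Δ_0) = 12
Clamped end conditions give two more equations: 2h_0·σ_0 + h_0·σ_1 = 6(Δ_0 - s'(2)) = -3 and h_1·σ_1 + 2h_1·σ_2 = 6(s'(4) - Δ_1) = -30.
Forward elimination and back-substitution give σ_0 = -25/4, σ_1 = 19/2, σ_2 = -79/4.

-6.2500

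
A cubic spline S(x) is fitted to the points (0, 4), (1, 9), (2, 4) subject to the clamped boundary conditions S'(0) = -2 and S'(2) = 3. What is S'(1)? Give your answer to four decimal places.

With m_i denoting the second derivative at x_i, h_i = 1, 1, and Δ_i = (y_(i+1) − y_i)/h_i = 5, -5:
  1·m_0 + 4·m_1 + 1·m_2 = 6(Δ_1 - Δ_0) = -60
Clamped end conditions give two more equations: 2h_0·m_0 + h_0·m_1 = 6(Δ_0 - S'(0)) = 42 and h_1·m_1 + 2h_1·m_2 = 6(S'(2) - Δ_1) = 48.
Solving: m_0 = 77/2, m_1 = -35, m_2 = 83/2.
On [1, 2], S'(x) = b_1 + 2c_1·(x - 1) + 3d_1·(x - 1)² with b_1 = Δ_1 - h_1(2m_1 + m_2)/6 = -1/4, c_1 = m_1/2 = -35/2, d_1 = (m_2 - m_1)/(6h_1) = 51/4. So S'(1) = -1/4.

-0.2500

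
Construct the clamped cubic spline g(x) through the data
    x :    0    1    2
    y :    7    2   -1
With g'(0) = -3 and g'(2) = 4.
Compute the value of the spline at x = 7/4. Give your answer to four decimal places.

Let M_i = g''(x_i). Step sizes h_i = 1, 1; slopes of the chords Δ_i = (y_(i+1) - y_i)/h_i = -5, -3.
  1·M_0 + 4·M_1 + 1·M_2 = 6(Δ_1 - Δ_0) = 12
Clamped end conditions give two more equations: 2h_0·M_0 + h_0·M_1 = 6(Δ_0 - g'(0)) = -12 and h_1·M_1 + 2h_1·M_2 = 6(g'(2) - Δ_1) = 42.
Hence M_0 = -11/2, M_1 = -1, M_2 = 43/2.
On [1, 2], g(x) = 2 - 25/4·(x - 1) - 1/2·(x - 1)² + 15/4·(x - 1)³.
With (x - 1) = 3/4: g(7/4) = -355/256.

-1.3867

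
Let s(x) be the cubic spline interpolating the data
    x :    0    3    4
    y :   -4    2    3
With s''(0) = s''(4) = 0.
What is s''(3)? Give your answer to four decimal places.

-0.7500

Put σ_i = s'' at the i-th knot. Here h = (3, 1) and Δ = (2, 1), so the interior equations h_(i-1)·σ_(i-1) + 2(h_(i-1)+h_i)·σ_i + h_i·σ_(i+1) = 6(Δ_i − Δ_(i-1)) read
  3·σ_0 + 8·σ_1 + 1·σ_2 = 6(Δ_1 - Δ_0) = -6
Natural end conditions: σ_0 = σ_2 = 0.
Solving the tridiagonal system: σ_0 = 0, σ_1 = -3/4, σ_2 = 0.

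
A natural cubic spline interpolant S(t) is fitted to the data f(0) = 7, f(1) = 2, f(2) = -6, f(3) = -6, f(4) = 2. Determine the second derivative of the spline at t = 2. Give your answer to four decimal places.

11.5714

With M_i denoting the second derivative at x_i, h_i = 1, 1, 1, 1, and Δ_i = (y_(i+1) − y_i)/h_i = -5, -8, 0, 8:
  1·M_0 + 4·M_1 + 1·M_2 = 6(Δ_1 - Δ_0) = -18
  1·M_1 + 4·M_2 + 1·M_3 = 6(Δ_2 - Δ_1) = 48
  1·M_2 + 4·M_3 + 1·M_4 = 6(Δ_3 - Δ_2) = 48
Natural end conditions: M_0 = M_4 = 0.
Forward elimination and back-substitution give M_0 = 0, M_1 = -207/28, M_2 = 81/7, M_3 = 255/28, M_4 = 0.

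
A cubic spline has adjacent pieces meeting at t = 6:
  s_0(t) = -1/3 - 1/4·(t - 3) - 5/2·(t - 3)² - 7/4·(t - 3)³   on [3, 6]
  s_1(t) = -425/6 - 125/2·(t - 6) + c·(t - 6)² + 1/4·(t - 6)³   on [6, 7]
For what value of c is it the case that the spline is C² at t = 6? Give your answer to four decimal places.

s_0''(t) = -5 - 21/2·(t - 3), so s_0''(6) = -73/2. On the right, s_1''(6) = 2c, so c = -73/4.

-18.2500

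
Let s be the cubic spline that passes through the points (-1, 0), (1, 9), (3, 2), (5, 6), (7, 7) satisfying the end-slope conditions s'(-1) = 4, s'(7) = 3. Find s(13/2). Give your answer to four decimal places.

6.1415

Put M_i = s'' at the i-th knot. Here h = (2, 2, 2, 2) and Δ = (9/2, -7/2, 2, 1/2), so the interior equations h_(i-1)·M_(i-1) + 2(h_(i-1)+h_i)·M_i + h_i·M_(i+1) = 6(Δ_i − Δ_(i-1)) read
  2·M_0 + 8·M_1 + 2·M_2 = 6(Δ_1 - Δ_0) = -48
  2·M_1 + 8·M_2 + 2·M_3 = 6(Δ_2 - Δ_1) = 33
  2·M_2 + 8·M_3 + 2·M_4 = 6(Δ_3 - Δ_2) = -9
Clamped end conditions give two more equations: 2h_0·M_0 + h_0·M_1 = 6(Δ_0 - s'(-1)) = 3 and h_3·M_3 + 2h_3·M_4 = 6(s'(7) - Δ_3) = 15.
Hence M_0 = 601/112, M_1 = -517/56, M_2 = 121/16, M_3 = -253/56, M_4 = 673/112.
On [5, 7], s(x) = 6 + 169/112·(x - 5) - 253/112·(x - 5)² + 393/448·(x - 5)³.
With (x - 5) = 3/2: s(13/2) = 22011/3584.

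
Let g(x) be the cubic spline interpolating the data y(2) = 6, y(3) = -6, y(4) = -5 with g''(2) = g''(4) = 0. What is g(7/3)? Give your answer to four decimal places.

Let M_i = g''(x_i). Step sizes h_i = 1, 1; slopes of the chords Δ_i = (y_(i+1) - y_i)/h_i = -12, 1.
  1·M_0 + 4·M_1 + 1·M_2 = 6(Δ_1 - Δ_0) = 78
Natural end conditions: M_0 = M_2 = 0.
Forward elimination and back-substitution give M_0 = 0, M_1 = 39/2, M_2 = 0.
On [2, 3], g(x) = 6 - 61/4·(x - 2) + 0·(x - 2)² + 13/4·(x - 2)³.
With (x - 2) = 1/3: g(7/3) = 28/27.

1.0370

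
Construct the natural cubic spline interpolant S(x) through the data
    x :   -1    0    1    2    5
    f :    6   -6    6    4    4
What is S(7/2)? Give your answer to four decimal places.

0.7996

With m_i denoting the second derivative at x_i, h_i = 1, 1, 1, 3, and Δ_i = (y_(i+1) − y_i)/h_i = -12, 12, -2, 0:
  1·m_0 + 4·m_1 + 1·m_2 = 6(Δ_1 - Δ_0) = 144
  1·m_1 + 4·m_2 + 1·m_3 = 6(Δ_2 - Δ_1) = -84
  1·m_2 + 8·m_3 + 3·m_4 = 6(Δ_3 - Δ_2) = 12
Natural end conditions: m_0 = m_4 = 0.
Solving the tridiagonal system: m_0 = 0, m_1 = 1287/29, m_2 = -972/29, m_3 = 165/29, m_4 = 0.
On [2, 5], S(x) = 4 - 165/29·(x - 2) + 165/58·(x - 2)² - 55/174·(x - 2)³.
With (x - 2) = 3/2: S(7/2) = 371/464.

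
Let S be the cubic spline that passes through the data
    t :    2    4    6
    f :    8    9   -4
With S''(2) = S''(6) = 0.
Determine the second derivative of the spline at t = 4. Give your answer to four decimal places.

-5.2500

Let M_i = S''(x_i). Step sizes h_i = 2, 2; slopes of the chords Δ_i = (y_(i+1) - y_i)/h_i = 1/2, -13/2.
  2·M_0 + 8·M_1 + 2·M_2 = 6(Δ_1 - Δ_0) = -42
Natural end conditions: M_0 = M_2 = 0.
Hence M_0 = 0, M_1 = -21/4, M_2 = 0.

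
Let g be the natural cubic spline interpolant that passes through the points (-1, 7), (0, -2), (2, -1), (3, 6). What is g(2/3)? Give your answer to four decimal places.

With M_i denoting the second derivative at x_i, h_i = 1, 2, 1, and Δ_i = (y_(i+1) − y_i)/h_i = -9, 1/2, 7:
  1·M_0 + 6·M_1 + 2·M_2 = 6(Δ_1 - Δ_0) = 57
  2·M_1 + 6·M_2 + 1·M_3 = 6(Δ_2 - Δ_1) = 39
Natural end conditions: M_0 = M_3 = 0.
Hence M_0 = 0, M_1 = 33/4, M_2 = 15/4, M_3 = 0.
On [0, 2], g(x) = -2 - 25/4·x + 33/8·x² - 3/8·x³.
With x = 2/3: g(2/3) = -40/9.

-4.4444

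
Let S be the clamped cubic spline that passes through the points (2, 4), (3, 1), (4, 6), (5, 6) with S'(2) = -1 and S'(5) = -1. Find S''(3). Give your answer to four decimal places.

19.2000

Put M_i = S'' at the i-th knot. Here h = (1, 1, 1) and Δ = (-3, 5, 0), so the interior equations h_(i-1)·M_(i-1) + 2(h_(i-1)+h_i)·M_i + h_i·M_(i+1) = 6(Δ_i − Δ_(i-1)) read
  1·M_0 + 4·M_1 + 1·M_2 = 6(Δ_1 - Δ_0) = 48
  1·M_1 + 4·M_2 + 1·M_3 = 6(Δ_2 - Δ_1) = -30
Clamped end conditions give two more equations: 2h_0·M_0 + h_0·M_1 = 6(Δ_0 - S'(2)) = -12 and h_2·M_2 + 2h_2·M_3 = 6(S'(5) - Δ_2) = -6.
Hence M_0 = -78/5, M_1 = 96/5, M_2 = -66/5, M_3 = 18/5.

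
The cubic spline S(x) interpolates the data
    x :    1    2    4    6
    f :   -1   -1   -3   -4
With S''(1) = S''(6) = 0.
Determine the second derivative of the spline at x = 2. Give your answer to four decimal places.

With σ_i denoting the second derivative at x_i, h_i = 1, 2, 2, and Δ_i = (y_(i+1) − y_i)/h_i = 0, -1, -1/2:
  1·σ_0 + 6·σ_1 + 2·σ_2 = 6(Δ_1 - Δ_0) = -6
  2·σ_1 + 8·σ_2 + 2·σ_3 = 6(Δ_2 - Δ_1) = 3
Natural end conditions: σ_0 = σ_3 = 0.
Solving the tridiagonal system: σ_0 = 0, σ_1 = -27/22, σ_2 = 15/22, σ_3 = 0.

-1.2273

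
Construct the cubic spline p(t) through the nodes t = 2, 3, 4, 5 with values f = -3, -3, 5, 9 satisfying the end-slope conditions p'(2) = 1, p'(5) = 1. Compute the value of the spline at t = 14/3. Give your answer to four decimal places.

8.3926

With M_i denoting the second derivative at x_i, h_i = 1, 1, 1, and Δ_i = (y_(i+1) − y_i)/h_i = 0, 8, 4:
  1·M_0 + 4·M_1 + 1·M_2 = 6(Δ_1 - Δ_0) = 48
  1·M_1 + 4·M_2 + 1·M_3 = 6(Δ_2 - Δ_1) = -24
Clamped end conditions give two more equations: 2h_0·M_0 + h_0·M_1 = 6(Δ_0 - p'(2)) = -6 and h_2·M_2 + 2h_2·M_3 = 6(p'(5) - Δ_2) = -18.
Solving: M_0 = -58/5, M_1 = 86/5, M_2 = -46/5, M_3 = -22/5.
On [4, 5], p(t) = 5 + 39/5·(t - 4) - 23/5·(t - 4)² + 4/5·(t - 4)³.
With (t - 4) = 2/3: p(14/3) = 1133/135.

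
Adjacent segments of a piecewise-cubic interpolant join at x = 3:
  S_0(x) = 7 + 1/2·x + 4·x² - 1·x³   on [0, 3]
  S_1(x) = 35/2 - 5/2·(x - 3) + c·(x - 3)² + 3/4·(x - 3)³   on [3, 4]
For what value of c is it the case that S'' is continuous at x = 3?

-5

S_0''(x) = 8 - 6·x, so S_0''(3) = -10. On the right, S_1''(3) = 2c, so c = -5.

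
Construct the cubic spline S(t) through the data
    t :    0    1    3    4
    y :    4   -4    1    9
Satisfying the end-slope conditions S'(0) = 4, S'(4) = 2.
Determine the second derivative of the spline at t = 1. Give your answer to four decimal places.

Put M_i = S'' at the i-th knot. Here h = (1, 2, 1) and Δ = (-8, 5/2, 8), so the interior equations h_(i-1)·M_(i-1) + 2(h_(i-1)+h_i)·M_i + h_i·M_(i+1) = 6(Δ_i − Δ_(i-1)) read
  1·M_0 + 6·M_1 + 2·M_2 = 6(Δ_1 - Δ_0) = 63
  2·M_1 + 6·M_2 + 1·M_3 = 6(Δ_2 - Δ_1) = 33
Clamped end conditions give two more equations: 2h_0·M_0 + h_0·M_1 = 6(Δ_0 - S'(0)) = -72 and h_2·M_2 + 2h_2·M_3 = 6(S'(4) - Δ_2) = -36.
Hence M_0 = -311/7, M_1 = 118/7, M_2 = 22/7, M_3 = -137/7.

16.8571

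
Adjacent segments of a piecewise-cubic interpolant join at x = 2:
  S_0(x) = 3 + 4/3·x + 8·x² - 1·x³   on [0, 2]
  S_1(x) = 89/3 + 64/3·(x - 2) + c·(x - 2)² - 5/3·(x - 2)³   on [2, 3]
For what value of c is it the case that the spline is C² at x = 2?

S_0''(x) = 16 - 6·x, so S_0''(2) = 4. On the right, S_1''(2) = 2c, so c = 2.

2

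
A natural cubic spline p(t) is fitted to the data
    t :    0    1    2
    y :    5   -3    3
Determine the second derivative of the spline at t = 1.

21

Let m_i = p''(x_i). Step sizes h_i = 1, 1; slopes of the chords Δ_i = (y_(i+1) - y_i)/h_i = -8, 6.
  1·m_0 + 4·m_1 + 1·m_2 = 6(Δ_1 - Δ_0) = 84
Natural end conditions: m_0 = m_2 = 0.
Hence m_0 = 0, m_1 = 21, m_2 = 0.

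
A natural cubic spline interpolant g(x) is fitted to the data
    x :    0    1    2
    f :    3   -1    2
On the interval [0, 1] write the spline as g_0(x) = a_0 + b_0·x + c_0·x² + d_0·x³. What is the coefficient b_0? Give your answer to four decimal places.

-5.7500

Write M_i for g''(x_i). With h_i = 1, 1 and divided differences Δ_i = -4, 3, the continuity of g' gives the tridiagonal system
  1·M_0 + 4·M_1 + 1·M_2 = 6(Δ_1 - Δ_0) = 42
Natural end conditions: M_0 = M_2 = 0.
Hence M_0 = 0, M_1 = 21/2, M_2 = 0.
On [0, 1], with g_0(x) = a_0 + b_0·x + c_0·x² + d_0·x³: c_0 = M_0/2 = 0, d_0 = (M_1 - M_0)/(6h_0) = 7/4, b_0 = Δ_0 - h_0(2M_0 + M_1)/6 = -23/4.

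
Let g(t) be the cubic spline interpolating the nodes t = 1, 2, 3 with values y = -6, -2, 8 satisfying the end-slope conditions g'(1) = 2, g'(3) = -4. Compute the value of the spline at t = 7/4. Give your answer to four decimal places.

Put M_i = g'' at the i-th knot. Here h = (1, 1) and Δ = (4, 10), so the interior equations h_(i-1)·M_(i-1) + 2(h_(i-1)+h_i)·M_i + h_i·M_(i+1) = 6(Δ_i − Δ_(i-1)) read
  1·M_0 + 4·M_1 + 1·M_2 = 6(Δ_1 - Δ_0) = 36
Clamped end conditions give two more equations: 2h_0·M_0 + h_0·M_1 = 6(Δ_0 - g'(1)) = 12 and h_1·M_1 + 2h_1·M_2 = 6(g'(3) - Δ_1) = -84.
Solving the tridiagonal system: M_0 = -6, M_1 = 24, M_2 = -54.
On [1, 2], g(t) = -6 + 2·(t - 1) - 3·(t - 1)² + 5·(t - 1)³.
With (t - 1) = 3/4: g(7/4) = -261/64.

-4.0781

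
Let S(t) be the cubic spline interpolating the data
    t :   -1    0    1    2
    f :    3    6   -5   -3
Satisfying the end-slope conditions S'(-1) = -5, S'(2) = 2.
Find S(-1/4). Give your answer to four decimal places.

5.7375

Let M_i = S''(x_i). Step sizes h_i = 1, 1, 1; slopes of the chords Δ_i = (y_(i+1) - y_i)/h_i = 3, -11, 2.
  1·M_0 + 4·M_1 + 1·M_2 = 6(Δ_1 - Δ_0) = -84
  1·M_1 + 4·M_2 + 1·M_3 = 6(Δ_2 - Δ_1) = 78
Clamped end conditions give two more equations: 2h_0·M_0 + h_0·M_1 = 6(Δ_0 - S'(-1)) = 48 and h_2·M_2 + 2h_2·M_3 = 6(S'(2) - Δ_2) = 0.
Hence M_0 = 664/15, M_1 = -608/15, M_2 = 508/15, M_3 = -254/15.
On [-1, 0], S(t) = 3 - 5·(t + 1) + 332/15·(t + 1)² - 212/15·(t + 1)³.
With (t + 1) = 3/4: S(-1/4) = 459/80.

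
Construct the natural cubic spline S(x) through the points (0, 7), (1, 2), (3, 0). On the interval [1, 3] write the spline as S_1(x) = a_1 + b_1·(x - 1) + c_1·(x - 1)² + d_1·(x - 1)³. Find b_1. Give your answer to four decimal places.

Let M_i = S''(x_i). Step sizes h_i = 1, 2; slopes of the chords Δ_i = (y_(i+1) - y_i)/h_i = -5, -1.
  1·M_0 + 6·M_1 + 2·M_2 = 6(Δ_1 - Δ_0) = 24
Natural end conditions: M_0 = M_2 = 0.
Forward elimination and back-substitution give M_0 = 0, M_1 = 4, M_2 = 0.
On [1, 3], with S_1(x) = a_1 + b_1·(x - 1) + c_1·(x - 1)² + d_1·(x - 1)³: c_1 = M_1/2 = 2, d_1 = (M_2 - M_1)/(6h_1) = -1/3, b_1 = Δ_1 - h_1(2M_1 + M_2)/6 = -11/3.

-3.6667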